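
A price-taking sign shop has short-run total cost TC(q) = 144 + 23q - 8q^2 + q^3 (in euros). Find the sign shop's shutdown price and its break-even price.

AVC = 23 - 8q + q^2; minimized at q = 4, giving min AVC = €7. That is the shutdown price.
ATC = 144/q + 23 - 8q + q^2. Setting dATC/dq = −144/q^2 − 8 + 2q = 0 gives q = 6 (since 2·6^3 − 8·6^2 = 144).
min ATC = 144/6 + 23 − 8·6 + 6^2 = €35. That is the break-even price.
For €7 ≤ P < €35 the firm produces at a loss; below €7 it shuts down.

Shutdown price = €7; break-even price = €35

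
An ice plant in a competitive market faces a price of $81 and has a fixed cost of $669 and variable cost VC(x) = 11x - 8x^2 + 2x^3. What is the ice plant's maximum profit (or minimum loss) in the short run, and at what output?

AVC = 11 - 8x + 2x^2; min AVC = $3 at x = 2. Since P = $81 ≥ min AVC, the firm produces.
MC = 11 - 16x + 6x^2. Setting P = MC and taking the root on the rising branch gives x* = 5.
TR = 81·5 = 405. TC = 669 + 105 = 774. Profit = 405 − 774 = -$369.
That loss of $369 beats the $669 the firm would lose by shutting down; producing recovers $300 of fixed cost.

Profit = -$369 at x = 5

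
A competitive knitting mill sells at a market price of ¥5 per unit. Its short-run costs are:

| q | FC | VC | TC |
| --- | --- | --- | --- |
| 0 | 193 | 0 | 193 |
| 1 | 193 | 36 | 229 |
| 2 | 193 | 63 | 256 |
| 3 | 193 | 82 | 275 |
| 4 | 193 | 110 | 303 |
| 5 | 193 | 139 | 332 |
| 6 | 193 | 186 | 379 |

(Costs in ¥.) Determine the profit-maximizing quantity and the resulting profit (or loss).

q = 0 (shut down); profit = -¥193

Compute π = P·q − TC at each output: q=0: -193; q=1: -224; q=2: -246; q=3: -260; q=4: -283; q=5: -307; q=6: -349.
Profit is highest at q = 0. Equivalently, the lowest AVC in the table is 82/3 ≈ ¥27.33 at q = 3, and P = ¥5 falls below it — price never covers variable cost, so the firm shuts down and loses only its fixed cost.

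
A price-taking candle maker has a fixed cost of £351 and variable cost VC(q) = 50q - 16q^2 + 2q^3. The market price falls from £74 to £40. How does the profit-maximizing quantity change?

Output falls from 6 to 5

AVC = 50 - 16q + 2q^2, minimized at q = 4 where min AVC = £18. MC = 50 - 32q + 6q^2.
With P = £74 above the shutdown price, P = MC gives q = 6.
At P = £40 ≥ min AVC, set P = MC: q = 5. The firm stays open but cuts output.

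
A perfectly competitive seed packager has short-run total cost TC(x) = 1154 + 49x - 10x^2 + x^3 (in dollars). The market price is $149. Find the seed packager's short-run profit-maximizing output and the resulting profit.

Profit = -$154 at x = 10

AVC = 49 - 10x + x^2 has its minimum $24 at x = 5; price $149 clears that bar, so the firm operates.
MC = 49 - 20x + 3x^2. Setting P = MC and taking the root on the rising branch gives x* = 10.
TR = 149·10 = 1490. TC = 1154 + 490 = 1644. Profit = 1490 − 1644 = -$154.
By producing, the firm covers all variable cost plus $1000 of fixed cost; shutting down would lose the full $1154.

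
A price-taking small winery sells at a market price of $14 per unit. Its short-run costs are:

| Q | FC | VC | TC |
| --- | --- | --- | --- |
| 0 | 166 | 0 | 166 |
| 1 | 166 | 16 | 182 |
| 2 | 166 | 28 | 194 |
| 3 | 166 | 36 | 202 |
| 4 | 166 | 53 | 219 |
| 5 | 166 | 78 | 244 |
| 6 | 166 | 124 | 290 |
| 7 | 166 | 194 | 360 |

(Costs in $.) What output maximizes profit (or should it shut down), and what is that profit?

Q = 3; profit = -$160

Profit at each row (π = 14Q − TC): Q=0: -166; Q=1: -168; Q=2: -166; Q=3: -160; Q=4: -163; Q=5: -174; Q=6: -206; Q=7: -262.
Profit is maximized at Q = 3. AVC there is 36/3 = $12 ≤ P, so producing beats shutting down (which would give -$166).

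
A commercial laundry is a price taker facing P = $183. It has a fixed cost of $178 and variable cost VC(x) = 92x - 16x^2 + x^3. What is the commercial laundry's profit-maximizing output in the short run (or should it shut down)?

Produce at x = 13

Strip out fixed cost: VC = 92x - 16x^2 + x^3. Then AVC = 92 - 16x + x^2 and MC = 92 - 32x + 3x^2.
AVC hits its minimum where MC = AVC, at x = 8, giving min AVC = 92 - 16·8 + 8^2 = $28.
Because $183 ≥ $28, revenue can cover variable cost; the firm operates.
Solving P = MC: -91 - 32x + 3x^2 = 0 ⇒ x = -7/3 or 13. On the upward-sloping branch, x* = 13.
Check: AVC at x = 13 is $53 ≤ P, so revenue covers variable cost.
Profit = P·x − TC = 183·13 − 867 = $1512.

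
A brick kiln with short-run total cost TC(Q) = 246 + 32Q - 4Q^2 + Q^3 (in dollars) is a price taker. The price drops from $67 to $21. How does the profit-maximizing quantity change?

Output falls from 5 to 0 (the firm shuts down)

MC = 32 - 8Q + 3Q^2; the shutdown threshold is min AVC = $28 (at Q = 2).
With P = $67 above the shutdown price, P = MC gives Q = 5.
At P = $21 < min AVC = $28, price no longer covers variable cost at any output, so the firm shuts down: Q = 0.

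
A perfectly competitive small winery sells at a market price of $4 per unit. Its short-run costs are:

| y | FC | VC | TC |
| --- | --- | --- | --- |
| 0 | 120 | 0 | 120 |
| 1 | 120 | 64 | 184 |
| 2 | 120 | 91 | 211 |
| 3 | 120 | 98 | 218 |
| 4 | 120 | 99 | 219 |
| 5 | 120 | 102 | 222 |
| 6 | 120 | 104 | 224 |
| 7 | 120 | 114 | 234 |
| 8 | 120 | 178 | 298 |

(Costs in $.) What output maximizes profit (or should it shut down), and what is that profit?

y = 0 (shut down); profit = -$120

Tabulate TR − TC: y=0: -120; y=1: -180; y=2: -203; y=3: -206; y=4: -203; y=5: -202; y=6: -200; y=7: -206; y=8: -266.
Profit is highest at y = 0. Equivalently, the lowest AVC in the table is 114/7 ≈ $16.29 at y = 7, and P = $4 falls below it — price never covers variable cost, so the firm shuts down and loses only its fixed cost.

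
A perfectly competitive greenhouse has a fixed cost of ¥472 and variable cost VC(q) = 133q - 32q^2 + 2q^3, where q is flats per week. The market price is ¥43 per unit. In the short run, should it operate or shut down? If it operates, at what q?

Produce at q = 9

Strip out fixed cost: VC = 133q - 32q^2 + 2q^3. Then AVC = 133 - 32q + 2q^2 and MC = 133 - 64q + 6q^2.
AVC hits its minimum where MC = AVC, at q = 8, giving min AVC = 133 - 32·8 + 2·8^2 = ¥5.
P = ¥43 exceeds min AVC = ¥5, so the firm stays open.
Solving P = MC: 90 - 64q + 6q^2 = 0 ⇒ q = 5/3 or 9. On the upward-sloping branch, q* = 9.
Check: AVC at q = 9 is ¥7 ≤ P, so revenue covers variable cost.
Profit = P·q − TC = 43·9 − 535 = -¥148, a loss, but smaller than the ¥472 fixed cost the firm would lose by shutting down.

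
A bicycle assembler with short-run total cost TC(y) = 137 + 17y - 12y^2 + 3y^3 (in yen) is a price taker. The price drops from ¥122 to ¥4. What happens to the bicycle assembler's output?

Output falls from 5 to 0 (the firm shuts down)

MC = 17 - 24y + 9y^2; the shutdown threshold is min AVC = ¥5 (at y = 2).
At P = ¥122 ≥ min AVC, set P = MC on the rising branch: y = 5.
At P = ¥4 < min AVC = ¥5, price no longer covers variable cost at any output, so the firm shuts down: y = 0.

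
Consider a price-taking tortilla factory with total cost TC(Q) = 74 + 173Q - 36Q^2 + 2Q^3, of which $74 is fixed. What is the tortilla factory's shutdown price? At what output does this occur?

The firm shuts down when price falls below the minimum of average variable cost. AVC = VC/Q = 173 - 36Q + 2Q^2.
dAVC/dQ = -36 + 4Q = 0 gives Q = 9. min AVC = 173 - 36·9 + 2·9^2 = 11.
So the shutdown price is $11.

$11 per unit, at Q = 9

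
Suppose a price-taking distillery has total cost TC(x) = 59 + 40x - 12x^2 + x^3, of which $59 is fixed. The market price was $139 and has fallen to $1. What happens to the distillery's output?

AVC = 40 - 12x + x^2, minimized at x = 6 where min AVC = $4. MC = 40 - 24x + 3x^2.
With P = $139 above the shutdown price, P = MC gives x = 11.
At P = $1 < min AVC = $4, price no longer covers variable cost at any output, so the firm shuts down: x = 0.

Output falls from 11 to 0 (the firm shuts down)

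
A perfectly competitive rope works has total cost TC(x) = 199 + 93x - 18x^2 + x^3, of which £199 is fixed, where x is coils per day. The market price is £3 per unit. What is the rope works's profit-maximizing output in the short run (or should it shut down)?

Shut down

Strip out fixed cost: VC = 93x - 18x^2 + x^3. Then AVC = 93 - 18x + x^2 and MC = 93 - 36x + 3x^2.
AVC hits its minimum where MC = AVC, at x = 9, giving min AVC = 93 - 18·9 + 9^2 = £12.
P = £3 lies below min AVC = £12; no output level covers variable cost.
Best response: produce nothing and absorb the £199 fixed cost.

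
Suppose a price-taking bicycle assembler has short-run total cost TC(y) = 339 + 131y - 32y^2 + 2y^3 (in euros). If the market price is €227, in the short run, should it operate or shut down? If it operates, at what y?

From TC, MC = TC'(y) = 131 - 64y + 6y^2 and AVC = VC/y = 131 - 32y + 2y^2.
The AVC parabola has its vertex at y = 32/4 = 8, where AVC = 131 - 32·8 + 2·8^2 = €3.
P = €227 exceeds min AVC = €3, so the firm stays open.
Solving P = MC: -96 - 64y + 6y^2 = 0 ⇒ y = -4/3 or 12. On the upward-sloping branch, y* = 12.
Check: AVC at y = 12 is €35 ≤ P, so revenue covers variable cost.
Profit = P·y − TC = 227·12 − 759 = €1965.

Produce at y = 12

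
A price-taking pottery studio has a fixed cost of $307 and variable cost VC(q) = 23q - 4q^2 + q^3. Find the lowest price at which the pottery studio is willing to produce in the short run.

$19 per unit

The firm shuts down when price falls below the minimum of average variable cost. AVC = VC/q = 23 - 4q + q^2.
At the minimum of AVC, MC = AVC. MC = 23 - 8q + 3q^2; setting MC = AVC gives 2q^2 - 4q = 0, so q = 2. min AVC = 19.
For P < $19 the firm produces nothing.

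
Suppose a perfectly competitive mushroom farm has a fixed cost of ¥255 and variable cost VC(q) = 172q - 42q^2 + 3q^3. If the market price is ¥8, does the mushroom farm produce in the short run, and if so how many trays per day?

Variable cost is VC = 172q - 42q^2 + 3q^3, so AVC = VC/q = 172 - 42q + 3q^2 and MC = dTC/dq = 172 - 84q + 9q^2.
The AVC parabola has its vertex at q = 42/6 = 7, where AVC = 172 - 42·7 + 3·7^2 = ¥25.
P = ¥8 lies below min AVC = ¥25; no output level covers variable cost.
Shutting down limits the loss to fixed cost, ¥255.

Shut down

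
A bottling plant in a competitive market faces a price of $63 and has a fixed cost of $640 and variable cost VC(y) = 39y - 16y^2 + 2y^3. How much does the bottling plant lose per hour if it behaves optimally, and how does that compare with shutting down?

AVC = 39 - 16y + 2y^2; min AVC = $7 at y = 4. Since P = $63 ≥ min AVC, the firm produces.
With MC = 39 - 32y + 6y^2, P = MC on the upward-sloping part at y* = 6.
TR = 63·6 = 378. TC = 640 + 90 = 730. Profit = 378 − 730 = -$352.
That loss of $352 beats the $640 the firm would lose by shutting down; producing recovers $288 of fixed cost.

Profit = -$352 at y = 6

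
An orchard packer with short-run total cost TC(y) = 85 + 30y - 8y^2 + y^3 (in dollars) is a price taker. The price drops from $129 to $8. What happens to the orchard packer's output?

AVC = 30 - 8y + y^2, minimized at y = 4 where min AVC = $14. MC = 30 - 16y + 3y^2.
With P = $129 above the shutdown price, P = MC gives y = 9.
At P = $8 < min AVC = $14, price no longer covers variable cost at any output, so the firm shuts down: y = 0.

Output falls from 9 to 0 (the firm shuts down)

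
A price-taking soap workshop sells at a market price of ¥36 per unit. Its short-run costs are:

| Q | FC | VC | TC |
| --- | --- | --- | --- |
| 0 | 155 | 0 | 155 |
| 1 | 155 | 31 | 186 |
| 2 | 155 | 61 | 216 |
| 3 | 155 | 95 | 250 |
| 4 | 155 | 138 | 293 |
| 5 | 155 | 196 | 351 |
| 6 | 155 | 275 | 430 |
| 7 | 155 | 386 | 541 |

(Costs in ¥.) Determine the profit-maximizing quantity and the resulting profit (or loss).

Compute π = P·Q − TC at each output: Q=0: -155; Q=1: -150; Q=2: -144; Q=3: -142; Q=4: -149; Q=5: -171; Q=6: -214; Q=7: -289.
Profit is maximized at Q = 3. AVC there is 95/3 = ¥31.67 ≤ P, so producing beats shutting down (which would give -¥155).

Q = 3; profit = -¥142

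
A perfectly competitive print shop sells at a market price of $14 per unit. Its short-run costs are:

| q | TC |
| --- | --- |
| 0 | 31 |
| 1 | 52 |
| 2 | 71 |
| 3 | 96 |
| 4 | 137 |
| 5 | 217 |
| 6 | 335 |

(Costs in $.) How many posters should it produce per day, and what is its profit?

q = 0 (shut down); profit = -$31

Tabulate TR − TC: q=0: -31; q=1: -38; q=2: -43; q=3: -54; q=4: -81; q=5: -147; q=6: -251.
Profit is highest at q = 0. Equivalently, the lowest AVC in the table is 40/2 ≈ $20 at q = 2, and P = $14 falls below it — price never covers variable cost, so the firm shuts down and loses only its fixed cost.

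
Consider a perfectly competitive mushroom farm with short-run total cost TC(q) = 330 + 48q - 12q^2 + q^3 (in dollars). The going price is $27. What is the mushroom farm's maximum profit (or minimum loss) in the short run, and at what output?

AVC = 48 - 12q + q^2 has its minimum $12 at q = 6; price $27 clears that bar, so the firm operates.
With MC = 48 - 24q + 3q^2, P = MC on the upward-sloping part at q* = 7.
TR = 27·7 = 189. TC = 330 + 91 = 421. Profit = 189 − 421 = -$232.
By producing, the firm covers all variable cost plus $98 of fixed cost; shutting down would lose the full $330.

Profit = -$232 at q = 7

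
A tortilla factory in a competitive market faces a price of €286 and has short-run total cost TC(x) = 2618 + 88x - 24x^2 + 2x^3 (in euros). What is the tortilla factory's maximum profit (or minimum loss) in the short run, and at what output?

AVC = 88 - 24x + 2x^2; min AVC = €16 at x = 6. Since P = €286 ≥ min AVC, the firm produces.
MC = 88 - 48x + 6x^2. Setting P = MC and taking the root on the rising branch gives x* = 11.
TR = 286·11 = 3146. TC = 2618 + 726 = 3344. Profit = 3146 − 3344 = -€198.
By producing, the firm covers all variable cost plus €2420 of fixed cost; shutting down would lose the full €2618.

Profit = -€198 at x = 11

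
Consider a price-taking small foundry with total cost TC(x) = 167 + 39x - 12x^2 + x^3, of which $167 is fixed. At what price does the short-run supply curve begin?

Short-run supply begins at min AVC. From VC = 39x - 12x^2 + x^3, AVC = 39 - 12x + x^2.
dAVC/dx = -12 + 2x = 0 gives x = 6. min AVC = 39 - 12·6 + 6^2 = 3.
So the shutdown price is $3.

$3 per unit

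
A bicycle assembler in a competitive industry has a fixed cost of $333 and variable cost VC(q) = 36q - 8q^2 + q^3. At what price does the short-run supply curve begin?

$20 per unit

Short-run supply begins at min AVC. From VC = 36q - 8q^2 + q^3, AVC = 36 - 8q + q^2.
dAVC/dq = -8 + 2q = 0 gives q = 4. min AVC = 36 - 8·4 + 4^2 = 20.
The firm shuts down for any P below $20.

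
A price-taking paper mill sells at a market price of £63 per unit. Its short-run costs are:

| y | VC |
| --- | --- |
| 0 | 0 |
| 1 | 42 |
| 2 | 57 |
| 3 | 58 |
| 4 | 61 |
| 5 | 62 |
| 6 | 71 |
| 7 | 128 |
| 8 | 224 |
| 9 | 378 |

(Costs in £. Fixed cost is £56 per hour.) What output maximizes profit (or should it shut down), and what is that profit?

y = 7; profit = £257

Tabulate TR − TC: y=0: -56; y=1: -35; y=2: 13; y=3: 75; y=4: 135; y=5: 197; y=6: 251; y=7: 257; y=8: 224; y=9: 133.
Profit is maximized at y = 7. AVC there is 128/7 = £18.29 ≤ P, so producing beats shutting down (which would give -£56).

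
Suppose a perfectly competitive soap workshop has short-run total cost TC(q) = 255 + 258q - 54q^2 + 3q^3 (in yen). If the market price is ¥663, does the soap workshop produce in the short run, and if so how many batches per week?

Strip out fixed cost: VC = 258q - 54q^2 + 3q^3. Then AVC = 258 - 54q + 3q^2 and MC = 258 - 108q + 9q^2.
The AVC parabola has its vertex at q = 54/6 = 9, where AVC = 258 - 54·9 + 3·9^2 = ¥15.
Because ¥663 ≥ ¥15, revenue can cover variable cost; the firm operates.
Set P = MC: 663 = 258 - 108q + 9q^2 → -405 - 108q + 9q^2 = 0. The roots are q = -3 and q = 15; the profit-maximizing output is on the rising part of MC, so q* = 15.
Check: AVC at q = 15 is ¥123 ≤ P, so revenue covers variable cost.
Profit = P·q − TC = 663·15 − 2100 = ¥7845.

Produce at q = 15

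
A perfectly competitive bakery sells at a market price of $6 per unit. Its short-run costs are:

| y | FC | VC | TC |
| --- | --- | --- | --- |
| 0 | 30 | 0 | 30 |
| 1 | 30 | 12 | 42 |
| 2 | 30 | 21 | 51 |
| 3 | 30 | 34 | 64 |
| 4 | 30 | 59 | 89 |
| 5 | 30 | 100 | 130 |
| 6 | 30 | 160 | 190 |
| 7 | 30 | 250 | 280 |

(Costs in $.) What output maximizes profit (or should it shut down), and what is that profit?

y = 0 (shut down); profit = -$30

Compute π = P·y − TC at each output: y=0: -30; y=1: -36; y=2: -39; y=3: -46; y=4: -65; y=5: -100; y=6: -154; y=7: -238.
Profit is highest at y = 0. Equivalently, the lowest AVC in the table is 21/2 ≈ $10.50 at y = 2, and P = $6 falls below it — price never covers variable cost, so the firm shuts down and loses only its fixed cost.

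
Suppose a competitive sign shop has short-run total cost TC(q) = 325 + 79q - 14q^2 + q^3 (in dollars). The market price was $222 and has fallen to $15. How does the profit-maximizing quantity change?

AVC = 79 - 14q + q^2, minimized at q = 7 where min AVC = $30. MC = 79 - 28q + 3q^2.
With P = $222 above the shutdown price, P = MC gives q = 13.
At P = $15 < min AVC = $30, price no longer covers variable cost at any output, so the firm shuts down: q = 0.

Output falls from 13 to 0 (the firm shuts down)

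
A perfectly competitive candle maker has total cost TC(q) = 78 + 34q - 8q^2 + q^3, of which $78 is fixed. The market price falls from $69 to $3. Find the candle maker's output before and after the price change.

AVC = 34 - 8q + q^2, minimized at q = 4 where min AVC = $18. MC = 34 - 16q + 3q^2.
At P = $69 ≥ min AVC, set P = MC on the rising branch: q = 7.
At P = $3 < min AVC = $18, price no longer covers variable cost at any output, so the firm shuts down: q = 0.

Output falls from 7 to 0 (the firm shuts down)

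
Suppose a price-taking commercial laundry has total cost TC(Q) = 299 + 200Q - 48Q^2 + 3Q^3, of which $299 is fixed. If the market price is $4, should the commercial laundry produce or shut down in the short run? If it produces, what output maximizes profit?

Shut down

Strip out fixed cost: VC = 200Q - 48Q^2 + 3Q^3. Then AVC = 200 - 48Q + 3Q^2 and MC = 200 - 96Q + 9Q^2.
AVC is minimized where dAVC/dQ = -48 + 6Q = 0, at Q = 8; min AVC = 200 - 48·8 + 3·8^2 = $8.
Since P = $4 < min AVC = $8, price fails to cover variable cost at any output.
Best response: produce nothing and absorb the $299 fixed cost.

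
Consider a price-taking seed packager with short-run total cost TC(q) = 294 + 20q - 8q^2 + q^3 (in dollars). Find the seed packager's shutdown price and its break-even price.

Shutdown price = $4; break-even price = $55

Shutdown price = min AVC. AVC = 20 - 8q + q^2, with vertex at q = 4 and minimum $4.
ATC = 294/q + 20 - 8q + q^2. Setting dATC/dq = −294/q^2 − 8 + 2q = 0 gives q = 7 (since 2·7^3 − 8·7^2 = 294).
min ATC = 294/7 + 20 − 8·7 + 7^2 = $55. That is the break-even price.
Between these two prices the firm operates at a loss; above $55 it earns a profit.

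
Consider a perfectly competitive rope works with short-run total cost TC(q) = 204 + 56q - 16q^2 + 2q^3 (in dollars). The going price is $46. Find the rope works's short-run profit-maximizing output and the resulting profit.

AVC = 56 - 16q + 2q^2; min AVC = $24 at q = 4. Since P = $46 ≥ min AVC, the firm produces.
With MC = 56 - 32q + 6q^2, P = MC on the upward-sloping part at q* = 5.
TR = 46·5 = 230. TC = 204 + 130 = 334. Profit = 230 − 334 = -$104.
Shutting down would mean losing the fixed cost of $204, so operating at a loss of $104 is better by $100.

Profit = -$104 at q = 5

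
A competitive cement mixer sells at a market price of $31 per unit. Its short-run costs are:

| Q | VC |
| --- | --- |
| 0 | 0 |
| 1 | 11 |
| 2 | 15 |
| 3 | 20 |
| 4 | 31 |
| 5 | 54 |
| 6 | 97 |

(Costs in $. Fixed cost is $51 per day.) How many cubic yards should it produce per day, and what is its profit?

Q = 5; profit = $50

Compute π = P·Q − TC at each output: Q=0: -51; Q=1: -31; Q=2: -4; Q=3: 22; Q=4: 42; Q=5: 50; Q=6: 38.
Profit is maximized at Q = 5. AVC there is 54/5 = $10.80 ≤ P, so producing beats shutting down (which would give -$51).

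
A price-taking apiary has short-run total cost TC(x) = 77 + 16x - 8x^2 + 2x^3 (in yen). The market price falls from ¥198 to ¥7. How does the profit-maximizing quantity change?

MC = 16 - 16x + 6x^2; the shutdown threshold is min AVC = ¥8 (at x = 2).
With P = ¥198 above the shutdown price, P = MC gives x = 7.
At P = ¥7 < min AVC = ¥8, price no longer covers variable cost at any output, so the firm shuts down: x = 0.

Output falls from 7 to 0 (the firm shuts down)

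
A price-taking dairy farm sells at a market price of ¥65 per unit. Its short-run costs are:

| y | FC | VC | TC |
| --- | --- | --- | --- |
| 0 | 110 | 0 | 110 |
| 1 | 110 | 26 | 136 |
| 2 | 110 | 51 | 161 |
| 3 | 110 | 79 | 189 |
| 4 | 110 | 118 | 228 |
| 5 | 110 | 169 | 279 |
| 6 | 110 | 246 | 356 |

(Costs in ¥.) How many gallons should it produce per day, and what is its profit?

y = 5; profit = ¥46

Tabulate TR − TC: y=0: -110; y=1: -71; y=2: -31; y=3: 6; y=4: 32; y=5: 46; y=6: 34.
Profit is maximized at y = 5. AVC there is 169/5 = ¥33.80 ≤ P, so producing beats shutting down (which would give -¥110).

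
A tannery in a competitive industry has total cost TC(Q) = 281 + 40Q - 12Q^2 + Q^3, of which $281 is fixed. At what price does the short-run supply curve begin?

$4 per unit

The firm shuts down when price falls below the minimum of average variable cost. AVC = VC/Q = 40 - 12Q + Q^2.
dAVC/dQ = -12 + 2Q = 0 gives Q = 6. min AVC = 40 - 12·6 + 6^2 = 4.
The firm shuts down for any P below $4.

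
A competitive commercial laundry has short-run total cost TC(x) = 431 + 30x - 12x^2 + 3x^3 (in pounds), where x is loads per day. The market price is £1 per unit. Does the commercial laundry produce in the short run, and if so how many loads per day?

Shut down

From TC, MC = TC'(x) = 30 - 24x + 9x^2 and AVC = VC/x = 30 - 12x + 3x^2.
AVC is minimized where dAVC/dx = -12 + 6x = 0, at x = 2; min AVC = 30 - 12·2 + 3·2^2 = £18.
Since P = £1 < min AVC = £18, price fails to cover variable cost at any output.
The firm minimizes its loss by shutting down and losing only its fixed cost of £431.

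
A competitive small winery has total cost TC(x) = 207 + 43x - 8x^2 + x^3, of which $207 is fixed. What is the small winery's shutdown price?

$27 per unit

The firm shuts down when price falls below the minimum of average variable cost. AVC = VC/x = 43 - 8x + x^2.
dAVC/dx = -8 + 2x = 0 gives x = 4. min AVC = 43 - 8·4 + 4^2 = 27.
For P < $27 the firm produces nothing.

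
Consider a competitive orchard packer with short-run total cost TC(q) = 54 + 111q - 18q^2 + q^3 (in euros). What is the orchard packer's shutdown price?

€30 per unit

Short-run supply begins at min AVC. From VC = 111q - 18q^2 + q^3, AVC = 111 - 18q + q^2.
At the minimum of AVC, MC = AVC. MC = 111 - 36q + 3q^2; setting MC = AVC gives 2q^2 - 18q = 0, so q = 9. min AVC = 30.
The firm shuts down for any P below €30.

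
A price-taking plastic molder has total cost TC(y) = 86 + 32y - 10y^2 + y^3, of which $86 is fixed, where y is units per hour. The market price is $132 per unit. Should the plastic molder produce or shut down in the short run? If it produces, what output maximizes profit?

Produce at y = 10

Strip out fixed cost: VC = 32y - 10y^2 + y^3. Then AVC = 32 - 10y + y^2 and MC = 32 - 20y + 3y^2.
The AVC parabola has its vertex at y = 10/2 = 5, where AVC = 32 - 10·5 + 5^2 = $7.
P = $132 exceeds min AVC = $7, so the firm stays open.
Set P = MC: 132 = 32 - 20y + 3y^2 → -100 - 20y + 3y^2 = 0. The roots are y = -10/3 and y = 10; the profit-maximizing output is on the rising part of MC, so y* = 10.
Check: AVC at y = 10 is $32 ≤ P, so revenue covers variable cost.
Profit = P·y − TC = 132·10 − 406 = $914.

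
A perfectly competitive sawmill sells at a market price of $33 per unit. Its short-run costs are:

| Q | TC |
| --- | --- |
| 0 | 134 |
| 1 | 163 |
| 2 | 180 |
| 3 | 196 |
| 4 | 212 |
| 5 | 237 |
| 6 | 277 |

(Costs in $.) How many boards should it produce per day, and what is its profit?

Profit at each row (π = 33Q − TC): Q=0: -134; Q=1: -130; Q=2: -114; Q=3: -97; Q=4: -80; Q=5: -72; Q=6: -79.
Profit is maximized at Q = 5. AVC there is 103/5 = $20.60 ≤ P, so producing beats shutting down (which would give -$134).

Q = 5; profit = -$72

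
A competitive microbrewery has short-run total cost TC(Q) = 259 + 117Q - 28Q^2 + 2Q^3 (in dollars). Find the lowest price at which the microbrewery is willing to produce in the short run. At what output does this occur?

The firm shuts down when price falls below the minimum of average variable cost. AVC = VC/Q = 117 - 28Q + 2Q^2.
At the minimum of AVC, MC = AVC. MC = 117 - 56Q + 6Q^2; setting MC = AVC gives 4Q^2 - 28Q = 0, so Q = 7. min AVC = 19.
The firm shuts down for any P below $19.

$19 per unit, at Q = 7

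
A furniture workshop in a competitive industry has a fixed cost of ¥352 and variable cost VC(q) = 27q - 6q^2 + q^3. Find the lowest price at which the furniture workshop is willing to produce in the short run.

The shutdown price is the minimum of AVC. VC = 27q - 6q^2 + q^3, so AVC = 27 - 6q + q^2.
At the minimum of AVC, MC = AVC. MC = 27 - 12q + 3q^2; setting MC = AVC gives 2q^2 - 6q = 0, so q = 3. min AVC = 18.
For P < ¥18 the firm produces nothing.

¥18 per unit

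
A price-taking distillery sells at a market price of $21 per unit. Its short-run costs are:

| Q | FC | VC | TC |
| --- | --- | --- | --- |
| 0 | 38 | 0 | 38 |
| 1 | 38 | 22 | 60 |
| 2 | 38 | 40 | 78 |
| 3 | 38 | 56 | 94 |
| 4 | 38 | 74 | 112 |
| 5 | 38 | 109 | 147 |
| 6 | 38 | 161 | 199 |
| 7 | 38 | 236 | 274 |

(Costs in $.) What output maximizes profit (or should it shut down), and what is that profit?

Q = 4; profit = -$28

Tabulate TR − TC: Q=0: -38; Q=1: -39; Q=2: -36; Q=3: -31; Q=4: -28; Q=5: -42; Q=6: -73; Q=7: -127.
Profit is maximized at Q = 4. AVC there is 74/4 = $18.50 ≤ P, so producing beats shutting down (which would give -$38).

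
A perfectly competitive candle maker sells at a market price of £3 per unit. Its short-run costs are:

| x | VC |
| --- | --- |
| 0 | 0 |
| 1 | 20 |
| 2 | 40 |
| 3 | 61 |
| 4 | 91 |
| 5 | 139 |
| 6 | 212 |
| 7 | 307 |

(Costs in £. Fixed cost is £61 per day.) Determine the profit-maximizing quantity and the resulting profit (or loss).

x = 0 (shut down); profit = -£61

Tabulate TR − TC: x=0: -61; x=1: -78; x=2: -95; x=3: -113; x=4: -140; x=5: -185; x=6: -255; x=7: -347.
Profit is highest at x = 0. Equivalently, the lowest AVC in the table is 20/1 ≈ £20 at x = 1, and P = £3 falls below it — price never covers variable cost, so the firm shuts down and loses only its fixed cost.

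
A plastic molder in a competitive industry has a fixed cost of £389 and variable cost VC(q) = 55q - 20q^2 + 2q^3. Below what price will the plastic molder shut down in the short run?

£5 per unit

Short-run supply begins at min AVC. From VC = 55q - 20q^2 + 2q^3, AVC = 55 - 20q + 2q^2.
At the minimum of AVC, MC = AVC. MC = 55 - 40q + 6q^2; setting MC = AVC gives 4q^2 - 20q = 0, so q = 5. min AVC = 5.
For P < £5 the firm produces nothing.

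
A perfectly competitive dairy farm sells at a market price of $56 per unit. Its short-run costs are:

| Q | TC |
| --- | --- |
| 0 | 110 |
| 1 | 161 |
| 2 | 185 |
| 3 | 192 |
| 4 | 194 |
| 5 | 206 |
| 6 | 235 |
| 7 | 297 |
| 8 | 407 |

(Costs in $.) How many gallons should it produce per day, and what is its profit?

Profit at each row (π = 56Q − TC): Q=0: -110; Q=1: -105; Q=2: -73; Q=3: -24; Q=4: 30; Q=5: 74; Q=6: 101; Q=7: 95; Q=8: 41.
Profit is maximized at Q = 6. AVC there is 125/6 = $20.83 ≤ P, so producing beats shutting down (which would give -$110).

Q = 6; profit = $101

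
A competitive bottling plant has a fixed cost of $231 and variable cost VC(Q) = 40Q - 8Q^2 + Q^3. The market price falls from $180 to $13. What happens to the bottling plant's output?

Output falls from 10 to 0 (the firm shuts down)

MC = 40 - 16Q + 3Q^2; the shutdown threshold is min AVC = $24 (at Q = 4).
With P = $180 above the shutdown price, P = MC gives Q = 10.
At P = $13 < min AVC = $24, price no longer covers variable cost at any output, so the firm shuts down: Q = 0.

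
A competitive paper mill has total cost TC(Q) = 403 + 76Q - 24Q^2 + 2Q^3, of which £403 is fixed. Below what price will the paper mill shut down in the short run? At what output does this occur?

£4 per unit, at Q = 6

Short-run supply begins at min AVC. From VC = 76Q - 24Q^2 + 2Q^3, AVC = 76 - 24Q + 2Q^2.
dAVC/dQ = -24 + 4Q = 0 gives Q = 6. min AVC = 76 - 24·6 + 2·6^2 = 4.
So the shutdown price is £4.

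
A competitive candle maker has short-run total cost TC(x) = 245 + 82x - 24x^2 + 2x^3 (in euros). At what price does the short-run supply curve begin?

The shutdown price is the minimum of AVC. VC = 82x - 24x^2 + 2x^3, so AVC = 82 - 24x + 2x^2.
dAVC/dx = -24 + 4x = 0 gives x = 6. min AVC = 82 - 24·6 + 2·6^2 = 10.
The firm shuts down for any P below €10.

€10 per unit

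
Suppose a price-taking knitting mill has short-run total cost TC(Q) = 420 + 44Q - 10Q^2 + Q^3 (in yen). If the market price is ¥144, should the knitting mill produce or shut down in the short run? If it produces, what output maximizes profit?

Produce at Q = 10

Strip out fixed cost: VC = 44Q - 10Q^2 + Q^3. Then AVC = 44 - 10Q + Q^2 and MC = 44 - 20Q + 3Q^2.
The AVC parabola has its vertex at Q = 10/2 = 5, where AVC = 44 - 10·5 + 5^2 = ¥19.
P = ¥144 exceeds min AVC = ¥19, so the firm stays open.
Solving P = MC: -100 - 20Q + 3Q^2 = 0 ⇒ Q = -10/3 or 10. On the upward-sloping branch, Q* = 10.
Check: AVC at Q = 10 is ¥44 ≤ P, so revenue covers variable cost.
Profit = P·Q − TC = 144·10 − 860 = ¥580.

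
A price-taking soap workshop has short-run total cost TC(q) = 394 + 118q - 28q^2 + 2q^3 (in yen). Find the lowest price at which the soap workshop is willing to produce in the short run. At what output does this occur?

¥20 per unit, at q = 7

The firm shuts down when price falls below the minimum of average variable cost. AVC = VC/q = 118 - 28q + 2q^2.
dAVC/dq = -28 + 4q = 0 gives q = 7. min AVC = 118 - 28·7 + 2·7^2 = 20.
The firm shuts down for any P below ¥20.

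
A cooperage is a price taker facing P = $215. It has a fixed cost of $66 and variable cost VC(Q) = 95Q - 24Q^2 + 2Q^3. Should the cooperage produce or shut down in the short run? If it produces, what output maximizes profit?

Variable cost is VC = 95Q - 24Q^2 + 2Q^3, so AVC = VC/Q = 95 - 24Q + 2Q^2 and MC = dTC/dQ = 95 - 48Q + 6Q^2.
AVC is minimized where dAVC/dQ = -24 + 4Q = 0, at Q = 6; min AVC = 95 - 24·6 + 2·6^2 = $23.
Because $215 ≥ $23, revenue can cover variable cost; the firm operates.
P = MC gives -120 - 48Q + 6Q^2 = 0, with roots -2 and 10. Take the larger (rising MC): Q* = 10.
Check: AVC at Q = 10 is $55 ≤ P, so revenue covers variable cost.
Profit = P·Q − TC = 215·10 − 616 = $1534.

Produce at Q = 10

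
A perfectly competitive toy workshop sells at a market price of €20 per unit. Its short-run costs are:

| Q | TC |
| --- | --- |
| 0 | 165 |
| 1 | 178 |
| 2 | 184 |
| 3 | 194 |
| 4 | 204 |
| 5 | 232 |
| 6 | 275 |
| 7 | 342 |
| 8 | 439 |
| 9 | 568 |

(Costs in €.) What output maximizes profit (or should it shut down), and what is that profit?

Q = 4; profit = -€124

Compute π = P·Q − TC at each output: Q=0: -165; Q=1: -158; Q=2: -144; Q=3: -134; Q=4: -124; Q=5: -132; Q=6: -155; Q=7: -202; Q=8: -279; Q=9: -388.
Profit is maximized at Q = 4. AVC there is 39/4 = €9.75 ≤ P, so producing beats shutting down (which would give -€165).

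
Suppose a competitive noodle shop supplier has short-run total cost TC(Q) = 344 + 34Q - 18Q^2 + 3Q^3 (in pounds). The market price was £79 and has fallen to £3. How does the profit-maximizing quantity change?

Output falls from 5 to 0 (the firm shuts down)

AVC = 34 - 18Q + 3Q^2, minimized at Q = 3 where min AVC = £7. MC = 34 - 36Q + 9Q^2.
With P = £79 above the shutdown price, P = MC gives Q = 5.
At P = £3 < min AVC = £7, price no longer covers variable cost at any output, so the firm shuts down: Q = 0.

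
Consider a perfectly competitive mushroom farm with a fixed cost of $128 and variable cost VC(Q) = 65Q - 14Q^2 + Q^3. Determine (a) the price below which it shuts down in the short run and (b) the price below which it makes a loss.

Shutdown price = $16; break-even price = $33

Shutdown price = min AVC. AVC = 65 - 14Q + Q^2, with vertex at Q = 7 and minimum $16.
ATC = 128/Q + 65 - 14Q + Q^2. Setting dATC/dQ = −128/Q^2 − 14 + 2Q = 0 gives Q = 8 (since 2·8^3 − 14·8^2 = 128).
min ATC = 128/8 + 65 − 14·8 + 8^2 = $33. That is the break-even price.
Between these two prices the firm operates at a loss; above $33 it earns a profit.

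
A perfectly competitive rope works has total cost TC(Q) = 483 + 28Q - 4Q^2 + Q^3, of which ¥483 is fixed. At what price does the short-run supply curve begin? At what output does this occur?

The shutdown price is the minimum of AVC. VC = 28Q - 4Q^2 + Q^3, so AVC = 28 - 4Q + Q^2.
dAVC/dQ = -4 + 2Q = 0 gives Q = 2. min AVC = 28 - 4·2 + 2^2 = 24.
The firm shuts down for any P below ¥24.

¥24 per unit, at Q = 2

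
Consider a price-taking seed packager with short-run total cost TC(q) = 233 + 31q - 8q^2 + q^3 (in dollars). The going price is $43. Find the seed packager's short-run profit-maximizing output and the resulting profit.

AVC = 31 - 8q + q^2; min AVC = $15 at q = 4. Since P = $43 ≥ min AVC, the firm produces.
With MC = 31 - 16q + 3q^2, P = MC on the upward-sloping part at q* = 6.
TR = 43·6 = 258. TC = 233 + 114 = 347. Profit = 258 − 347 = -$89.
That loss of $89 beats the $233 the firm would lose by shutting down; producing recovers $144 of fixed cost.

Profit = -$89 at q = 6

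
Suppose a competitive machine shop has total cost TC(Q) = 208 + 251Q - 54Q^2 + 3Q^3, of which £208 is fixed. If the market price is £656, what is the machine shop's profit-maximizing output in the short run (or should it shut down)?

Produce at Q = 15

Strip out fixed cost: VC = 251Q - 54Q^2 + 3Q^3. Then AVC = 251 - 54Q + 3Q^2 and MC = 251 - 108Q + 9Q^2.
The AVC parabola has its vertex at Q = 54/6 = 9, where AVC = 251 - 54·9 + 3·9^2 = £8.
P = £656 exceeds min AVC = £8, so the firm stays open.
P = MC gives -405 - 108Q + 9Q^2 = 0, with roots -3 and 15. Take the larger (rising MC): Q* = 15.
Check: AVC at Q = 15 is £116 ≤ P, so revenue covers variable cost.
Profit = P·Q − TC = 656·15 − 1948 = £7892.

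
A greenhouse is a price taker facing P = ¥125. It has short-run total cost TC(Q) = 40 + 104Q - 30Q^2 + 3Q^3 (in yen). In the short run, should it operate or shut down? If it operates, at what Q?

Variable cost is VC = 104Q - 30Q^2 + 3Q^3, so AVC = VC/Q = 104 - 30Q + 3Q^2 and MC = dTC/dQ = 104 - 60Q + 9Q^2.
AVC is minimized where dAVC/dQ = -30 + 6Q = 0, at Q = 5; min AVC = 104 - 30·5 + 3·5^2 = ¥29.
Since P = ¥125 ≥ min AVC = ¥29, price covers variable cost and the firm should produce.
Set P = MC: 125 = 104 - 60Q + 9Q^2 → -21 - 60Q + 9Q^2 = 0. The roots are Q = -1/3 and Q = 7; the profit-maximizing output is on the rising part of MC, so Q* = 7.
Check: AVC at Q = 7 is ¥41 ≤ P, so revenue covers variable cost.
Profit = P·Q − TC = 125·7 − 327 = ¥548.

Produce at Q = 7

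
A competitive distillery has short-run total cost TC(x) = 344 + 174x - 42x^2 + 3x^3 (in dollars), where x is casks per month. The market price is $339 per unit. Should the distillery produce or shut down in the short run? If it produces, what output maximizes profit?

Produce at x = 11

From TC, MC = TC'(x) = 174 - 84x + 9x^2 and AVC = VC/x = 174 - 42x + 3x^2.
The AVC parabola has its vertex at x = 42/6 = 7, where AVC = 174 - 42·7 + 3·7^2 = $27.
Since P = $339 ≥ min AVC = $27, price covers variable cost and the firm should produce.
Solving P = MC: -165 - 84x + 9x^2 = 0 ⇒ x = -5/3 or 11. On the upward-sloping branch, x* = 11.
Check: AVC at x = 11 is $75 ≤ P, so revenue covers variable cost.
Profit = P·x − TC = 339·11 − 1169 = $2560.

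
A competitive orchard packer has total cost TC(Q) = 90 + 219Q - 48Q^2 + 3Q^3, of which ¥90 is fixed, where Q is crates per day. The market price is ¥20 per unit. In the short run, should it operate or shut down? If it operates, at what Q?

Shut down

From TC, MC = TC'(Q) = 219 - 96Q + 9Q^2 and AVC = VC/Q = 219 - 48Q + 3Q^2.
AVC is minimized where dAVC/dQ = -48 + 6Q = 0, at Q = 8; min AVC = 219 - 48·8 + 3·8^2 = ¥27.
P = ¥20 lies below min AVC = ¥27; no output level covers variable cost.
Shutting down limits the loss to fixed cost, ¥90.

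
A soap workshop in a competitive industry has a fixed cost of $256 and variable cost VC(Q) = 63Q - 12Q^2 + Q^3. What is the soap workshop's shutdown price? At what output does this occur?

$27 per unit, at Q = 6

The firm shuts down when price falls below the minimum of average variable cost. AVC = VC/Q = 63 - 12Q + Q^2.
dAVC/dQ = -12 + 2Q = 0 gives Q = 6. min AVC = 63 - 12·6 + 6^2 = 27.
For P < $27 the firm produces nothing.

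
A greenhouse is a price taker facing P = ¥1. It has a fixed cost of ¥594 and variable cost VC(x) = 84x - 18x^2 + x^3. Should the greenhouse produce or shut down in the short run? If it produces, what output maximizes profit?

Shut down

Variable cost is VC = 84x - 18x^2 + x^3, so AVC = VC/x = 84 - 18x + x^2 and MC = dTC/dx = 84 - 36x + 3x^2.
AVC is minimized where dAVC/dx = -18 + 2x = 0, at x = 9; min AVC = 84 - 18·9 + 9^2 = ¥3.
With P < min AVC (¥1 < ¥3), every unit sold adds to the loss.
Shutting down limits the loss to fixed cost, ¥594.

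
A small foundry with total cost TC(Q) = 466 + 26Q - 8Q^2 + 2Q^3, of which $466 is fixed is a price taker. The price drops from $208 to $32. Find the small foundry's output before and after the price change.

AVC = 26 - 8Q + 2Q^2, minimized at Q = 2 where min AVC = $18. MC = 26 - 16Q + 6Q^2.
At P = $208 ≥ min AVC, set P = MC on the rising branch: Q = 7.
At P = $32 ≥ min AVC, set P = MC: Q = 3. The firm stays open but cuts output.

Output falls from 7 to 3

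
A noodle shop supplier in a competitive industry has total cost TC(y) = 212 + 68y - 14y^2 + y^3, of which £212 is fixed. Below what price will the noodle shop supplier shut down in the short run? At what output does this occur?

The firm shuts down when price falls below the minimum of average variable cost. AVC = VC/y = 68 - 14y + y^2.
dAVC/dy = -14 + 2y = 0 gives y = 7. min AVC = 68 - 14·7 + 7^2 = 19.
For P < £19 the firm produces nothing.

£19 per unit, at y = 7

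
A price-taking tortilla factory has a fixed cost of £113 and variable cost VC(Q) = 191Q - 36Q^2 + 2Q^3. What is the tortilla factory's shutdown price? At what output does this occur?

£29 per unit, at Q = 9

Short-run supply begins at min AVC. From VC = 191Q - 36Q^2 + 2Q^3, AVC = 191 - 36Q + 2Q^2.
At the minimum of AVC, MC = AVC. MC = 191 - 72Q + 6Q^2; setting MC = AVC gives 4Q^2 - 36Q = 0, so Q = 9. min AVC = 29.
The firm shuts down for any P below £29.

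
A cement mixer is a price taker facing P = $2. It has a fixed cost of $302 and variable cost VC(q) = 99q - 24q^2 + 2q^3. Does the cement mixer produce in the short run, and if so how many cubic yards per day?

Strip out fixed cost: VC = 99q - 24q^2 + 2q^3. Then AVC = 99 - 24q + 2q^2 and MC = 99 - 48q + 6q^2.
The AVC parabola has its vertex at q = 24/4 = 6, where AVC = 99 - 24·6 + 2·6^2 = $27.
Since P = $2 < min AVC = $27, price fails to cover variable cost at any output.
Shutting down limits the loss to fixed cost, $302.

Shut down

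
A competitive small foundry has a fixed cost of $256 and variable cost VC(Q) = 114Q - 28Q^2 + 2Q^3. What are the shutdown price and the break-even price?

AVC = 114 - 28Q + 2Q^2; minimized at Q = 7, giving min AVC = $16. That is the shutdown price.
ATC = 256/Q + 114 - 28Q + 2Q^2. Setting dATC/dQ = −256/Q^2 − 28 + 4Q = 0 gives Q = 8 (since 4·8^3 − 28·8^2 = 256).
min ATC = 256/8 + 114 − 28·8 + 2·8^2 = $50. That is the break-even price.
Between these two prices the firm operates at a loss; above $50 it earns a profit.

Shutdown price = $16; break-even price = $50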